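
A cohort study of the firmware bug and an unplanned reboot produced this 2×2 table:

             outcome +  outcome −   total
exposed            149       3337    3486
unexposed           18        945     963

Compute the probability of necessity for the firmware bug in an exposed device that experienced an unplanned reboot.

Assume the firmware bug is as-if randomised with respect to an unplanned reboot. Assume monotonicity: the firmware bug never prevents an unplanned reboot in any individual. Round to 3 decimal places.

p₁ = P(outcome | exposed) = 149/3486 = 0.042742
p₀ = P(outcome | unexposed) = 18/963 = 0.018692
Under exogeneity and monotonicity, PN = (p₁ − p₀) / p₁.
PN = (0.042742 − 0.018692) / 0.042742 = 0.024051 / 0.042742 ≈ 0.5627

PN ≈ 0.563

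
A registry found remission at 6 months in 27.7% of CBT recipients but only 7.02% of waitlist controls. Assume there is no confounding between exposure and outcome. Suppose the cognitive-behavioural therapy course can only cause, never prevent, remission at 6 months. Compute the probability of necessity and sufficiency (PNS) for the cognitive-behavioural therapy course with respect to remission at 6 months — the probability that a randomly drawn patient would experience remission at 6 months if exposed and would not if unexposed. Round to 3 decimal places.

PNS ≈ 0.207

p₁ = 0.277, p₀ = 0.0702.
Under exogeneity and monotonicity, PNS = p₁ − p₀.
PNS = 0.277 − 0.0702 = 0.2068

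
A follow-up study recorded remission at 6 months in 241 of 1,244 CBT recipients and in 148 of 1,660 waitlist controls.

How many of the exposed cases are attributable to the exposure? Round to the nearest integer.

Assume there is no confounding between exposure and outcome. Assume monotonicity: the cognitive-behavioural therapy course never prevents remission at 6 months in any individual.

about 130 cases

p₁ = P(outcome | exposed) = 241/1244 = 0.19373
p₀ = P(outcome | unexposed) = 148/1660 = 0.089157
PN = (p₁ − p₀)/p₁ = (0.19373 − 0.089157) / 0.19373 ≈ 0.53979.
Attributable cases ≈ PN × (exposed cases) = 0.53979 × 241 ≈ 130.09.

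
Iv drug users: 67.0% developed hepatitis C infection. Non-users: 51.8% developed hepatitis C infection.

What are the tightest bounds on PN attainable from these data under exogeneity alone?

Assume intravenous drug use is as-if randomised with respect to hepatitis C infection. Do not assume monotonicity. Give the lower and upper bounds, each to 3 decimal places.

p₁ = 0.67, p₀ = 0.518.
Under exogeneity alone the bounds on PN are max{0,(p₁−p₀)/p₁} ≤ PN ≤ min{1,(1−p₀)/p₁}.
  lower = (p₁ − p₀)/p₁ = 0.152 / 0.67 ≈ 0.2269
  upper = min{1, (1 − p₀)/p₁} = 0.482 / 0.67 ≈ 0.7194

0.227 ≤ PN ≤ 0.719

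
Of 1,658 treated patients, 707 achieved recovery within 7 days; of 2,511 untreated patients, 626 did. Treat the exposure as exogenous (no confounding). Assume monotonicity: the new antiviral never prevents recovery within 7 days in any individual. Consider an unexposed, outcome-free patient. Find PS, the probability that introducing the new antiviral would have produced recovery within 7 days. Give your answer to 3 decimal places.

p₁ = P(outcome | exposed) = 707/1658 = 0.42642
p₀ = P(outcome | unexposed) = 626/2511 = 0.2493
Under exogeneity and monotonicity, PS = (p₁ − p₀) / (1 − p₀).
PS = (0.42642 − 0.2493) / (1 − 0.2493) = 0.17711 / 0.7507 ≈ 0.2359

PS ≈ 0.236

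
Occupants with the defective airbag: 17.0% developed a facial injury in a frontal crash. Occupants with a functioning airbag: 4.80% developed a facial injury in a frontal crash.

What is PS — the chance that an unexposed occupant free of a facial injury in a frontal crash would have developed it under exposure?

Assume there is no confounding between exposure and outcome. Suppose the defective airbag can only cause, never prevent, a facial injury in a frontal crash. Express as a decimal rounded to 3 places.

PS ≈ 0.128

p₁ = 0.17, p₀ = 0.048.
Under exogeneity and monotonicity, PS = (p₁ − p₀) / (1 − p₀).
PS = (0.17 − 0.048) / (1 − 0.048) = 0.122 / 0.952 ≈ 0.1282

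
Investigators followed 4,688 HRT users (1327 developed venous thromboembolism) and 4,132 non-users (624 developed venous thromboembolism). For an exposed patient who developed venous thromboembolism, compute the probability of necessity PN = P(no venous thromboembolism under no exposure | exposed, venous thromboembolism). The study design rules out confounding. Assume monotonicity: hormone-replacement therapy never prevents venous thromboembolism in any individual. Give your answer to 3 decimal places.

p₁ = P(outcome | exposed) = 1327/4688 = 0.28306
p₀ = P(outcome | unexposed) = 624/4132 = 0.15102
Under exogeneity and monotonicity, PN = (p₁ − p₀) / p₁.
PN = (0.28306 − 0.15102) / 0.28306 = 0.13205 / 0.28306 ≈ 0.4665

PN ≈ 0.466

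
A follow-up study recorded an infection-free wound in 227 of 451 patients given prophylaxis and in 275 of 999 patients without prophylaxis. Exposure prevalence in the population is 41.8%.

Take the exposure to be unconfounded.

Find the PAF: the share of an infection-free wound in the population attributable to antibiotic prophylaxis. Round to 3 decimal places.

PAF ≈ 0.257

p₁ = P(outcome | exposed) = 227/451 = 0.50333
p₀ = P(outcome | unexposed) = 275/999 = 0.27528
Overall risk P(Y=1) = π·p₁ + (1−π)·p₀ = 0.418×0.50333 + 0.582×0.27528 = 0.3706.
Under exogeneity, PAF = [P(Y=1) − p₀] / P(Y=1).
PAF = (0.3706 − 0.27528) / 0.3706 ≈ 0.2572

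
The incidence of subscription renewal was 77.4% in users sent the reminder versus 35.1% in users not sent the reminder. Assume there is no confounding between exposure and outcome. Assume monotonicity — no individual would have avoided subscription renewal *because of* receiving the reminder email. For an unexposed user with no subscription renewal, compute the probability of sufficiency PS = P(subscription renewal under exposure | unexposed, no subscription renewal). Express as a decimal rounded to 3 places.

PS ≈ 0.652

p₁ = 0.774, p₀ = 0.351.
Under exogeneity and monotonicity, PS = (p₁ − p₀) / (1 − p₀).
PS = (0.774 − 0.351) / (1 − 0.351) = 0.423 / 0.649 ≈ 0.6518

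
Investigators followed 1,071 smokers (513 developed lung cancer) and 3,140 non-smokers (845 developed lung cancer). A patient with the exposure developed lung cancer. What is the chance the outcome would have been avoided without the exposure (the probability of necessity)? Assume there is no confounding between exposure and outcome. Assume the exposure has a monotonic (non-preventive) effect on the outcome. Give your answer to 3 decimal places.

PN ≈ 0.438

p₁ = P(outcome | exposed) = 513/1071 = 0.47899
p₀ = P(outcome | unexposed) = 845/3140 = 0.26911
Under exogeneity and monotonicity, PN = (p₁ − p₀) / p₁.
PN = (0.47899 − 0.26911) / 0.47899 = 0.20988 / 0.47899 ≈ 0.4382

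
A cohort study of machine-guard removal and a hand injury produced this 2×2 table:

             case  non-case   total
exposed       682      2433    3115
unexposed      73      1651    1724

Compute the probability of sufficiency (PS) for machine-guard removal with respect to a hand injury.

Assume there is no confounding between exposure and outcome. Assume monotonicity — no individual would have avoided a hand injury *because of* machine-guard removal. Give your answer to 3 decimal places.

p₁ = P(outcome | exposed) = 682/3115 = 0.21894
p₀ = P(outcome | unexposed) = 73/1724 = 0.042343
Under exogeneity and monotonicity, PS = (p₁ − p₀) / (1 − p₀).
PS = (0.21894 − 0.042343) / (1 − 0.042343) = 0.1766 / 0.95766 ≈ 0.1844

PS ≈ 0.184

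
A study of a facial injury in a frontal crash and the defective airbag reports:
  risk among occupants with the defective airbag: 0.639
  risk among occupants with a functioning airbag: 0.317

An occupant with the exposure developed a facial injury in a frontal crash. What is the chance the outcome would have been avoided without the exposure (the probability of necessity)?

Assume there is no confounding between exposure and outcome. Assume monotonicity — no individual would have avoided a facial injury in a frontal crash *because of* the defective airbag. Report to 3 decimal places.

Let p₁ = 0.639, p₀ = 0.317.
Under exogeneity and monotonicity, PN = (p₁ − p₀) / p₁.
PN = (0.639 − 0.317) / 0.639 = 0.322 / 0.639 ≈ 0.5039

PN ≈ 0.504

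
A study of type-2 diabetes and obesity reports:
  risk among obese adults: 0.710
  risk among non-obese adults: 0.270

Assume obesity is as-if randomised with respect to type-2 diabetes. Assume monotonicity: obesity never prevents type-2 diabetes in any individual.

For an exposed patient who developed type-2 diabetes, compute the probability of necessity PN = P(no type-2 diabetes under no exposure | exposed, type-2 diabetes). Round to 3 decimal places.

PN ≈ 0.620

Let p₁ = 0.71, p₀ = 0.27.
Under exogeneity and monotonicity, PN = (p₁ − p₀) / p₁.
PN = (0.71 − 0.27) / 0.71 = 0.44 / 0.71 ≈ 0.6197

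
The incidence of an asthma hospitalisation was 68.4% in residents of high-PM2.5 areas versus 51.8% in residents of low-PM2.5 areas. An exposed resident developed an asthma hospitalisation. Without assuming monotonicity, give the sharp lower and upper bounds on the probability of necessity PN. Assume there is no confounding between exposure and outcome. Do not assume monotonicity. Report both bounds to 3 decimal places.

p₁ = 0.684, p₀ = 0.518.
Under exogeneity alone the bounds on PN are max{0,(p₁−p₀)/p₁} ≤ PN ≤ min{1,(1−p₀)/p₁}.
  lower = (p₁ − p₀)/p₁ = 0.166 / 0.684 ≈ 0.2427
  upper = min{1, (1 − p₀)/p₁} = 0.482 / 0.684 ≈ 0.7047

0.243 ≤ PN ≤ 0.705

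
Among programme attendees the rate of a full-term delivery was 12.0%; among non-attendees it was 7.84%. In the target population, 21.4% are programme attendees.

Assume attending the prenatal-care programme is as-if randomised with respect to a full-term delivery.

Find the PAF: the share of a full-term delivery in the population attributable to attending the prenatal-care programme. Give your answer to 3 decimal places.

p₁ = 0.12, p₀ = 0.0784.
Overall risk P(Y=1) = π·p₁ + (1−π)·p₀ = 0.214×0.12 + 0.786×0.0784 = 0.087302.
Under exogeneity, PAF = [P(Y=1) − p₀] / P(Y=1).
PAF = (0.087302 − 0.0784) / 0.087302 ≈ 0.1020

PAF ≈ 0.102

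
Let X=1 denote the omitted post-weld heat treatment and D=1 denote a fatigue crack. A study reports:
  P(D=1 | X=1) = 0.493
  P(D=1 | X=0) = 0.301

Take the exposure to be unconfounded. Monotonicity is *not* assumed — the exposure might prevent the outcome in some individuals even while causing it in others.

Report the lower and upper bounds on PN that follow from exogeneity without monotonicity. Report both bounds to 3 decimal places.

0.389 ≤ PN ≤ 1.000

Let p₁ = 0.493, p₀ = 0.301.
Under exogeneity alone the bounds on PN are max{0,(p₁−p₀)/p₁} ≤ PN ≤ min{1,(1−p₀)/p₁}.
  lower = (p₁ − p₀)/p₁ = 0.192 / 0.493 ≈ 0.3895
  upper = min{1, (1 − p₀)/p₁} = 0.699 / 0.493 ≈ 1.4178 → capped at 1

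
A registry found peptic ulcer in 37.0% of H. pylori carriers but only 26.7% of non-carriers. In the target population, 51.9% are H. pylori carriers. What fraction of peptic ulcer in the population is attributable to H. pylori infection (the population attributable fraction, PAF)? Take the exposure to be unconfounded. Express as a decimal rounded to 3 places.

p₁ = 0.37, p₀ = 0.267.
Overall risk P(Y=1) = π·p₁ + (1−π)·p₀ = 0.519×0.37 + 0.481×0.267 = 0.32046.
Under exogeneity, PAF = [P(Y=1) − p₀] / P(Y=1).
PAF = (0.32046 − 0.267) / 0.32046 ≈ 0.1668

PAF ≈ 0.167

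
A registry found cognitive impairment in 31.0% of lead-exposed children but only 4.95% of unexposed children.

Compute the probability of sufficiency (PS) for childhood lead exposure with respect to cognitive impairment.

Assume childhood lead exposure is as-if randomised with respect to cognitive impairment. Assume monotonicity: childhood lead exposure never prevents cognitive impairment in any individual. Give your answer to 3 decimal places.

PS ≈ 0.274

p₁ = 0.31, p₀ = 0.0495.
Under exogeneity and monotonicity, PS = (p₁ − p₀) / (1 − p₀).
PS = (0.31 − 0.0495) / (1 − 0.0495) = 0.2605 / 0.9505 ≈ 0.2741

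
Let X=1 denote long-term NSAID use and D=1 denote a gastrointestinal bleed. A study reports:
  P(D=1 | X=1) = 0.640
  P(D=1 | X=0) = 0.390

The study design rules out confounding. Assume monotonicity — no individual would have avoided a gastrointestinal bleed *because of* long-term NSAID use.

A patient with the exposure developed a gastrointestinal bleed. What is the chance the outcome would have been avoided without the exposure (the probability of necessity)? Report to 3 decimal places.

Let p₁ = 0.64, p₀ = 0.39.
Under exogeneity and monotonicity, PN = (p₁ − p₀) / p₁.
PN = (0.64 − 0.39) / 0.64 = 0.25 / 0.64 ≈ 0.3906

PN ≈ 0.391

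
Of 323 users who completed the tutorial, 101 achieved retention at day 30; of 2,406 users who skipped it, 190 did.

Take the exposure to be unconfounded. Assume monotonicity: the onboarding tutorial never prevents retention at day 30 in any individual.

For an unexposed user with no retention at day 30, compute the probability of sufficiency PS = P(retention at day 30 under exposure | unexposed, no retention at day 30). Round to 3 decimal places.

p₁ = P(outcome | exposed) = 101/323 = 0.31269
p₀ = P(outcome | unexposed) = 190/2406 = 0.078969
Under exogeneity and monotonicity, PS = (p₁ − p₀) / (1 − p₀).
PS = (0.31269 − 0.078969) / (1 − 0.078969) = 0.23372 / 0.92103 ≈ 0.2538

PS ≈ 0.254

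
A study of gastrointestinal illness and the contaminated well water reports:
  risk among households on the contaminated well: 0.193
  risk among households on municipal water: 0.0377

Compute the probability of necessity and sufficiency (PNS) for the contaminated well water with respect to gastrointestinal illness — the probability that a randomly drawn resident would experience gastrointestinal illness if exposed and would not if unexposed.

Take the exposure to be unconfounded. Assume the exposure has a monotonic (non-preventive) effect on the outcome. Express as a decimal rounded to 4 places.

PNS ≈ 0.1553

Let p₁ = 0.193, p₀ = 0.0377.
Under exogeneity and monotonicity, PNS = p₁ − p₀.
PNS = 0.193 − 0.0377 = 0.1553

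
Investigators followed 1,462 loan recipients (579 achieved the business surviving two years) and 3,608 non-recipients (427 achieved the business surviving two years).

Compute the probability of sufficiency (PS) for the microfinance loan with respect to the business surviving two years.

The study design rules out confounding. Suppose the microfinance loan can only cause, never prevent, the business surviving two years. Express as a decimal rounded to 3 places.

PS ≈ 0.315

p₁ = P(outcome | exposed) = 579/1462 = 0.39603
p₀ = P(outcome | unexposed) = 427/3608 = 0.11835
Under exogeneity and monotonicity, PS = (p₁ − p₀) / (1 − p₀).
PS = (0.39603 − 0.11835) / (1 − 0.11835) = 0.27768 / 0.88165 ≈ 0.3150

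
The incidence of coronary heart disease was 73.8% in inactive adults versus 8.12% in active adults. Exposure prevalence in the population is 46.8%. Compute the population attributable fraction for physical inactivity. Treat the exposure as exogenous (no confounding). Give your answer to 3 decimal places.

PAF ≈ 0.791

p₁ = 0.738, p₀ = 0.0812.
Overall risk P(Y=1) = π·p₁ + (1−π)·p₀ = 0.468×0.738 + 0.532×0.0812 = 0.38858.
Under exogeneity, PAF = [P(Y=1) − p₀] / P(Y=1).
PAF = (0.38858 − 0.0812) / 0.38858 ≈ 0.7910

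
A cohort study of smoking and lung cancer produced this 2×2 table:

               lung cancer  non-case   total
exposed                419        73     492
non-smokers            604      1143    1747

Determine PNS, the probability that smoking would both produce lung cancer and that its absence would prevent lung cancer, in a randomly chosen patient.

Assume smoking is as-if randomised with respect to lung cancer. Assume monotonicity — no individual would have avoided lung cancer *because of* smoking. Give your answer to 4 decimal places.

PNS ≈ 0.5059

p₁ = P(outcome | exposed) = 419/492 = 0.85163
p₀ = P(outcome | unexposed) = 604/1747 = 0.34574
Under exogeneity and monotonicity, PNS = p₁ − p₀.
PNS = 0.85163 − 0.34574 = 0.50589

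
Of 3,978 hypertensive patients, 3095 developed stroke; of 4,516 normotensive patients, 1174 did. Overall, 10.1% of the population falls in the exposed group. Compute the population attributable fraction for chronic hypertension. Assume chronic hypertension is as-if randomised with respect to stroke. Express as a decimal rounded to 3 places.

PAF ≈ 0.168

p₁ = P(outcome | exposed) = 3095/3978 = 0.77803
p₀ = P(outcome | unexposed) = 1174/4516 = 0.25996
Overall risk P(Y=1) = π·p₁ + (1−π)·p₀ = 0.101×0.77803 + 0.899×0.25996 = 0.31229.
Under exogeneity, PAF = [P(Y=1) − p₀] / P(Y=1).
PAF = (0.31229 − 0.25996) / 0.31229 ≈ 0.1676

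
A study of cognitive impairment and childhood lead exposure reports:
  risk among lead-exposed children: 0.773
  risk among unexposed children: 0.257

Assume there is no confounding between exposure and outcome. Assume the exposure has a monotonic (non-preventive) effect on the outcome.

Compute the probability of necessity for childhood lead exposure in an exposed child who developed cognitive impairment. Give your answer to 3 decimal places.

PN ≈ 0.668

Let p₁ = 0.773, p₀ = 0.257.
Under exogeneity and monotonicity, PN = (p₁ − p₀) / p₁.
PN = (0.773 − 0.257) / 0.773 = 0.516 / 0.773 ≈ 0.6675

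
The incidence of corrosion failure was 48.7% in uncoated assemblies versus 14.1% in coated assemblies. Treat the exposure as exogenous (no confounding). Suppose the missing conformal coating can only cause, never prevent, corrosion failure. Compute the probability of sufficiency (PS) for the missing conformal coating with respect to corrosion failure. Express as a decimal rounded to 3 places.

p₁ = 0.487, p₀ = 0.141.
Under exogeneity and monotonicity, PS = (p₁ − p₀) / (1 − p₀).
PS = (0.487 − 0.141) / (1 − 0.141) = 0.346 / 0.859 ≈ 0.4028

PS ≈ 0.403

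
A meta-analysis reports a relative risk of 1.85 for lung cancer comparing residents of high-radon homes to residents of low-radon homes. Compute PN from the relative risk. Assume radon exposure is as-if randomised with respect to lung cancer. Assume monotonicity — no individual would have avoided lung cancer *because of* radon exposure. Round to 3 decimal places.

PN ≈ 0.459

Under exogeneity and monotonicity, PN = (RR − 1) / RR = 1 − 1/RR.
PN = (1.85 − 1) / 1.85 = 0.85 / 1.85 ≈ 0.4595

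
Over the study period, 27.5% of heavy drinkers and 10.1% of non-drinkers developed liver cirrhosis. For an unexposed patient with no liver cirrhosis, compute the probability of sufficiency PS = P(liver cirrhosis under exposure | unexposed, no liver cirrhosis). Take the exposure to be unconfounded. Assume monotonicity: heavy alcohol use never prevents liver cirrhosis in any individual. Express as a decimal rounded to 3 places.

p₁ = 0.275, p₀ = 0.101.
Under exogeneity and monotonicity, PS = (p₁ − p₀) / (1 − p₀).
PS = (0.275 − 0.101) / (1 − 0.101) = 0.174 / 0.899 ≈ 0.1935

PS ≈ 0.194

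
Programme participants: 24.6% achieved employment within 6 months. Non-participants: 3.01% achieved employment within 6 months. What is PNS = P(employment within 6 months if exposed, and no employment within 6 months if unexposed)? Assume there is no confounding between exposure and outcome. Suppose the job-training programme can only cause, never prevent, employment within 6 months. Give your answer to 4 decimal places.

PNS ≈ 0.2159

p₁ = 0.246, p₀ = 0.0301.
Under exogeneity and monotonicity, PNS = p₁ − p₀.
PNS = 0.246 − 0.0301 = 0.2159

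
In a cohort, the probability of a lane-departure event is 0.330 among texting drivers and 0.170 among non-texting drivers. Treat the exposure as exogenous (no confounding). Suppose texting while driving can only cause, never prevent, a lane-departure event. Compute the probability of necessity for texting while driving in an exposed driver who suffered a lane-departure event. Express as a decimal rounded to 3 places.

Let p₁ = 0.33, p₀ = 0.17.
Under exogeneity and monotonicity, PN = (p₁ − p₀) / p₁.
PN = (0.33 − 0.17) / 0.33 = 0.16 / 0.33 ≈ 0.4848

PN ≈ 0.485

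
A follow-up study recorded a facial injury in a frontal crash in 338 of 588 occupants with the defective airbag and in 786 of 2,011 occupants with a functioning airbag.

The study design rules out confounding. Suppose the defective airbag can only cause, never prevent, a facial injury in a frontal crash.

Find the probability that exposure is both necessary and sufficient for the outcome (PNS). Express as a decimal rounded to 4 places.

p₁ = P(outcome | exposed) = 338/588 = 0.57483
p₀ = P(outcome | unexposed) = 786/2011 = 0.39085
Under exogeneity and monotonicity, PNS = p₁ − p₀.
PNS = 0.57483 − 0.39085 = 0.18398

PNS ≈ 0.1840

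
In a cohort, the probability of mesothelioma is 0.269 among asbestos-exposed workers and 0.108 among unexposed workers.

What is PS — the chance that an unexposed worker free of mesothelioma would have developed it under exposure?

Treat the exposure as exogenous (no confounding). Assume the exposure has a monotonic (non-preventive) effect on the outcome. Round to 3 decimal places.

Let p₁ = 0.269, p₀ = 0.108.
Under exogeneity and monotonicity, PS = (p₁ − p₀) / (1 − p₀).
PS = (0.269 − 0.108) / (1 − 0.108) = 0.161 / 0.892 ≈ 0.1805

PS ≈ 0.180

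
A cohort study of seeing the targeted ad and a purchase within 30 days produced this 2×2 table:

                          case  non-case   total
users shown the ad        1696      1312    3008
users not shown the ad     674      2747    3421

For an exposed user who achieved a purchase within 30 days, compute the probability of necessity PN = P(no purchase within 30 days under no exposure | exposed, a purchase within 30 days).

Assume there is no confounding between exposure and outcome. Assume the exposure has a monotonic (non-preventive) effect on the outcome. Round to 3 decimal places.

p₁ = P(outcome | exposed) = 1696/3008 = 0.56383
p₀ = P(outcome | unexposed) = 674/3421 = 0.19702
Under exogeneity and monotonicity, PN = (p₁ − p₀) / p₁.
PN = (0.56383 − 0.19702) / 0.56383 = 0.36681 / 0.56383 ≈ 0.6506

PN ≈ 0.651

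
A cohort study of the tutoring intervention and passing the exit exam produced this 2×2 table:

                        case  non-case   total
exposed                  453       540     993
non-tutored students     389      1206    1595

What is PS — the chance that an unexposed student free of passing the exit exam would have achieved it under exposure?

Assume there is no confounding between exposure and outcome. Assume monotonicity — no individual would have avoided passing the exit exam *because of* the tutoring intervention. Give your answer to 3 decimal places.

p₁ = P(outcome | exposed) = 453/993 = 0.45619
p₀ = P(outcome | unexposed) = 389/1595 = 0.24389
Under exogeneity and monotonicity, PS = (p₁ − p₀)/(1 − p₀).
PS = (0.45619 − 0.24389) / 0.75611 ≈ 0.2808

PS ≈ 0.281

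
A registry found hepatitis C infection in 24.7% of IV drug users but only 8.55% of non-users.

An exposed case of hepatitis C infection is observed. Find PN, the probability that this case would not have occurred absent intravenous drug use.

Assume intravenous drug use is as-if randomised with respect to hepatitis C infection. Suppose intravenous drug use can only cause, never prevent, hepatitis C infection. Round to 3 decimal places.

p₁ = 0.247, p₀ = 0.0855.
Under exogeneity and monotonicity, PN = (p₁ − p₀) / p₁.
PN = (0.247 − 0.0855) / 0.247 = 0.1615 / 0.247 ≈ 0.6538

PN ≈ 0.654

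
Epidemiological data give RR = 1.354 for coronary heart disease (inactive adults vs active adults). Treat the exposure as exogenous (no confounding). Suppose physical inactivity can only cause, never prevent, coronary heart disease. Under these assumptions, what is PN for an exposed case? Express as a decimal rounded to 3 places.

Under exogeneity and monotonicity, PN = (RR − 1) / RR = 1 − 1/RR.
PN = (1.354 − 1) / 1.354 = 0.354 / 1.354 ≈ 0.2614

PN ≈ 0.261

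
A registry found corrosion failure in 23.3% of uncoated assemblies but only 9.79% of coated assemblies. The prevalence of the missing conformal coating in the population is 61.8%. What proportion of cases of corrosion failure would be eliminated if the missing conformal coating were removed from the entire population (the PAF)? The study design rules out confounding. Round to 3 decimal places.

p₁ = 0.233, p₀ = 0.0979.
Overall risk P(Y=1) = π·p₁ + (1−π)·p₀ = 0.618×0.233 + 0.382×0.0979 = 0.18139.
Under exogeneity, PAF = [P(Y=1) − p₀] / P(Y=1).
PAF = (0.18139 − 0.0979) / 0.18139 ≈ 0.4603

PAF ≈ 0.460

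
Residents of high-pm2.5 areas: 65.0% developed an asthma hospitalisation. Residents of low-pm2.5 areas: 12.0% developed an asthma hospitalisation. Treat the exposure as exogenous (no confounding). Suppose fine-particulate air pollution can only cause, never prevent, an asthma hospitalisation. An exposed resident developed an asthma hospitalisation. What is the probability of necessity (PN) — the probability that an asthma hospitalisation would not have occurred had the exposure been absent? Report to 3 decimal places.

PN ≈ 0.815

p₁ = 0.65, p₀ = 0.12.
Under exogeneity and monotonicity, PN = (p₁ − p₀) / p₁.
PN = (0.65 − 0.12) / 0.65 = 0.53 / 0.65 ≈ 0.8154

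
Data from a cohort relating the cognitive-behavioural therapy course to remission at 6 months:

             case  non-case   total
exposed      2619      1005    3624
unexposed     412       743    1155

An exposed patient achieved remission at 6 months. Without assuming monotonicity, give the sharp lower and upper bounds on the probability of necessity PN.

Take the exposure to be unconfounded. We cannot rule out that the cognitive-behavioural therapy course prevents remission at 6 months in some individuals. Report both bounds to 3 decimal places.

0.506 ≤ PN ≤ 0.890

p₁ = P(outcome | exposed) = 2619/3624 = 0.72268
p₀ = P(outcome | unexposed) = 412/1155 = 0.35671
Under exogeneity alone the bounds on PN are max{0,(p₁−p₀)/p₁} ≤ PN ≤ min{1,(1−p₀)/p₁}.
  lower = (p₁ − p₀)/p₁ = 0.36597 / 0.72268 ≈ 0.5064
  upper = min{1, (1 − p₀)/p₁} = 0.64329 / 0.72268 ≈ 0.8901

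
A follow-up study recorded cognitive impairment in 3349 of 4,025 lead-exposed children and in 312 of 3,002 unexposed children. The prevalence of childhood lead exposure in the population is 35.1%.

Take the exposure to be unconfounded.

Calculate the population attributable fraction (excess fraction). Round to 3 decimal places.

p₁ = P(outcome | exposed) = 3349/4025 = 0.83205
p₀ = P(outcome | unexposed) = 312/3002 = 0.10393
Overall risk P(Y=1) = π·p₁ + (1−π)·p₀ = 0.351×0.83205 + 0.649×0.10393 = 0.3595.
Under exogeneity, PAF = [P(Y=1) − p₀] / P(Y=1).
PAF = (0.3595 − 0.10393) / 0.3595 ≈ 0.7109

PAF ≈ 0.711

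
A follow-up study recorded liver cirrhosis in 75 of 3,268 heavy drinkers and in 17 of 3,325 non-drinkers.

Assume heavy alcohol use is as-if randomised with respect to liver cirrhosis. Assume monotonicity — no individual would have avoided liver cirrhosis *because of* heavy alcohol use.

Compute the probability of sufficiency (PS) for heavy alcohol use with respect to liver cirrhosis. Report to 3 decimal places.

PS ≈ 0.018

p₁ = P(outcome | exposed) = 75/3268 = 0.02295
p₀ = P(outcome | unexposed) = 17/3325 = 0.0051128
Under exogeneity and monotonicity, PS = (p₁ − p₀) / (1 − p₀).
PS = (0.02295 − 0.0051128) / (1 − 0.0051128) = 0.017837 / 0.99489 ≈ 0.0179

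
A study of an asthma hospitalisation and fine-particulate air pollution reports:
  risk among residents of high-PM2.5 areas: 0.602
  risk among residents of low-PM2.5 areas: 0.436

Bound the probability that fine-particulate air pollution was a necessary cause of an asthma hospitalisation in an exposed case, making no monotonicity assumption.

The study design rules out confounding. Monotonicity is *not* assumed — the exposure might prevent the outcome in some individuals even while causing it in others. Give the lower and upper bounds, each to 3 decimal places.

0.276 ≤ PN ≤ 0.937

Let p₁ = 0.602, p₀ = 0.436.
Under exogeneity alone the bounds on PN are max{0,(p₁−p₀)/p₁} ≤ PN ≤ min{1,(1−p₀)/p₁}.
  lower = (p₁ − p₀)/p₁ = 0.166 / 0.602 ≈ 0.2757
  upper = min{1, (1 − p₀)/p₁} = 0.564 / 0.602 ≈ 0.9369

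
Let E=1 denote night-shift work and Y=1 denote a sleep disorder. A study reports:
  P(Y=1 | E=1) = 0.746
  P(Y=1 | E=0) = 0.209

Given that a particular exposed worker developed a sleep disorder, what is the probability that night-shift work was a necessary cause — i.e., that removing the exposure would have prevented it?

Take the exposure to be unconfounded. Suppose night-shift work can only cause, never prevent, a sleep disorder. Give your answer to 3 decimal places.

PN ≈ 0.720

Let p₁ = 0.746, p₀ = 0.209.
Under exogeneity and monotonicity, PN = (p₁ − p₀) / p₁.
PN = (0.746 − 0.209) / 0.746 = 0.537 / 0.746 ≈ 0.7198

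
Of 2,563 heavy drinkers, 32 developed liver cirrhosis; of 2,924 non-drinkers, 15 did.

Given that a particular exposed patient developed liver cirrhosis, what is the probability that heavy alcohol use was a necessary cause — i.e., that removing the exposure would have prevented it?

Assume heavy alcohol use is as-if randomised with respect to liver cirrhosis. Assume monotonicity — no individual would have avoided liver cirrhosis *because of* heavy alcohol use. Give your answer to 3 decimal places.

PN ≈ 0.589

p₁ = P(outcome | exposed) = 32/2563 = 0.012485
p₀ = P(outcome | unexposed) = 15/2924 = 0.00513
Under exogeneity and monotonicity, PN = (p₁ − p₀) / p₁.
PN = (0.012485 − 0.00513) / 0.012485 = 0.0073554 / 0.012485 ≈ 0.5891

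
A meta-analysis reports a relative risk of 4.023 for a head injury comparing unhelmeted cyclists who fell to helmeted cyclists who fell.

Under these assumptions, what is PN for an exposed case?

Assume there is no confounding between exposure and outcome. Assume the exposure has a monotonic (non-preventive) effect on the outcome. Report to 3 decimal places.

Under exogeneity and monotonicity, PN = (RR − 1) / RR = 1 − 1/RR.
PN = (4.023 − 1) / 4.023 = 3.023 / 4.023 ≈ 0.7514

PN ≈ 0.751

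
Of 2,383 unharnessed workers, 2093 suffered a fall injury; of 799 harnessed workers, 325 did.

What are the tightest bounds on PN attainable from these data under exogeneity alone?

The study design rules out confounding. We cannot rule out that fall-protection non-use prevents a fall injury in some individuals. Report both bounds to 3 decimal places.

0.537 ≤ PN ≤ 0.675

p₁ = P(outcome | exposed) = 2093/2383 = 0.8783
p₀ = P(outcome | unexposed) = 325/799 = 0.40676
Under exogeneity alone the bounds on PN are max{0,(p₁−p₀)/p₁} ≤ PN ≤ min{1,(1−p₀)/p₁}.
  lower = (p₁ − p₀)/p₁ = 0.47155 / 0.8783 ≈ 0.5369
  upper = min{1, (1 − p₀)/p₁} = 0.59324 / 0.8783 ≈ 0.6754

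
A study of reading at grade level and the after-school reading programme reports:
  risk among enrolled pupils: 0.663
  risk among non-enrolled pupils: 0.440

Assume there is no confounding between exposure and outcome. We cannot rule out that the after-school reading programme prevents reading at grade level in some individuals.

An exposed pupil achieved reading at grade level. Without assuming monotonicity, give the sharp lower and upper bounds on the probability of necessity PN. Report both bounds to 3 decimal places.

Let p₁ = 0.663, p₀ = 0.44.
Under exogeneity alone the bounds on PN are max{0,(p₁−p₀)/p₁} ≤ PN ≤ min{1,(1−p₀)/p₁}.
  lower = (p₁ − p₀)/p₁ = 0.223 / 0.663 ≈ 0.3363
  upper = min{1, (1 − p₀)/p₁} = 0.56 / 0.663 ≈ 0.8446

0.336 ≤ PN ≤ 0.845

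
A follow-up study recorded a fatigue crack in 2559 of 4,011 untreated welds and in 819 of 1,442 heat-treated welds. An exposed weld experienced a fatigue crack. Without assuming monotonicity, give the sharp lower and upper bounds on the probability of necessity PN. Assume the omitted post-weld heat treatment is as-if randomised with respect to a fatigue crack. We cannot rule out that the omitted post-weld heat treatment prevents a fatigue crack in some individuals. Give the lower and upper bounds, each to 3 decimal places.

0.110 ≤ PN ≤ 0.677

p₁ = P(outcome | exposed) = 2559/4011 = 0.638
p₀ = P(outcome | unexposed) = 819/1442 = 0.56796
Under exogeneity alone the bounds on PN are max{0,(p₁−p₀)/p₁} ≤ PN ≤ min{1,(1−p₀)/p₁}.
  lower = (p₁ − p₀)/p₁ = 0.070034 / 0.638 ≈ 0.1098
  upper = min{1, (1 − p₀)/p₁} = 0.43204 / 0.638 ≈ 0.6772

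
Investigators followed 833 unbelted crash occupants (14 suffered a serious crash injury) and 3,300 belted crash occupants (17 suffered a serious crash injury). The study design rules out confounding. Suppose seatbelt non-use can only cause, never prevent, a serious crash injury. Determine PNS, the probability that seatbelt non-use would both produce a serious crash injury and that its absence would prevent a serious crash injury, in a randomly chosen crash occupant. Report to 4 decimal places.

p₁ = P(outcome | exposed) = 14/833 = 0.016807
p₀ = P(outcome | unexposed) = 17/3300 = 0.0051515
Under exogeneity and monotonicity, PNS = p₁ − p₀.
PNS = 0.016807 − 0.0051515 = 0.011655

PNS ≈ 0.0117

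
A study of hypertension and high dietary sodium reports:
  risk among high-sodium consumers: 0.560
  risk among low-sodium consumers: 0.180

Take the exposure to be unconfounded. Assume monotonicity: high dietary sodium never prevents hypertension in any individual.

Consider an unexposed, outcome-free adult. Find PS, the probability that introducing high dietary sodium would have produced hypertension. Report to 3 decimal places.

Let p₁ = 0.56, p₀ = 0.18.
Under exogeneity and monotonicity, PS = (p₁ − p₀) / (1 − p₀).
PS = (0.56 − 0.18) / (1 − 0.18) = 0.38 / 0.82 ≈ 0.4634

PS ≈ 0.463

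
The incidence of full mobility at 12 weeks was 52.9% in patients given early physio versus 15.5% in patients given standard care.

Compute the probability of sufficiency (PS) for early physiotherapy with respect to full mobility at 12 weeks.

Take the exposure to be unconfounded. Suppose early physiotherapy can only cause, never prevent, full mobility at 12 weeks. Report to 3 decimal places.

PS ≈ 0.443

p₁ = 0.529, p₀ = 0.155.
Under exogeneity and monotonicity, PS = (p₁ − p₀) / (1 − p₀).
PS = (0.529 − 0.155) / (1 − 0.155) = 0.374 / 0.845 ≈ 0.4426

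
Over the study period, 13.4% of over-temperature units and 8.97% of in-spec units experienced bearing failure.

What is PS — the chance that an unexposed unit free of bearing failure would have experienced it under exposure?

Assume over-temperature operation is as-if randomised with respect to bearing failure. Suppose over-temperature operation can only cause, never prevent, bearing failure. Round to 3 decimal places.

PS ≈ 0.049

p₁ = 0.134, p₀ = 0.0897.
Under exogeneity and monotonicity, PS = (p₁ − p₀) / (1 − p₀).
PS = (0.134 − 0.0897) / (1 − 0.0897) = 0.0443 / 0.9103 ≈ 0.0487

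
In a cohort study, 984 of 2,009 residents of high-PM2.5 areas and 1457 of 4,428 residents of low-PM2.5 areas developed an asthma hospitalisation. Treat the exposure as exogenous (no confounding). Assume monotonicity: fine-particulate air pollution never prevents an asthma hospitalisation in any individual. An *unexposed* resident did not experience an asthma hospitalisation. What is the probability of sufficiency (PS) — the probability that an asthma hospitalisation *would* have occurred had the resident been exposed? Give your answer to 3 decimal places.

p₁ = P(outcome | exposed) = 984/2009 = 0.4898
p₀ = P(outcome | unexposed) = 1457/4428 = 0.32904
Under exogeneity and monotonicity, PS = (p₁ − p₀) / (1 − p₀).
PS = (0.4898 − 0.32904) / (1 − 0.32904) = 0.16075 / 0.67096 ≈ 0.2396

PS ≈ 0.240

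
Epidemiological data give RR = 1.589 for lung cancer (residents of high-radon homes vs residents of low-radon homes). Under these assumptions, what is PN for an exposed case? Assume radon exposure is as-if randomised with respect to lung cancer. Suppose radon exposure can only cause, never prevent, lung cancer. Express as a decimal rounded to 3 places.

Under exogeneity and monotonicity, PN = (RR − 1) / RR = 1 − 1/RR.
PN = (1.589 − 1) / 1.589 = 0.589 / 1.589 ≈ 0.3707

PN ≈ 0.371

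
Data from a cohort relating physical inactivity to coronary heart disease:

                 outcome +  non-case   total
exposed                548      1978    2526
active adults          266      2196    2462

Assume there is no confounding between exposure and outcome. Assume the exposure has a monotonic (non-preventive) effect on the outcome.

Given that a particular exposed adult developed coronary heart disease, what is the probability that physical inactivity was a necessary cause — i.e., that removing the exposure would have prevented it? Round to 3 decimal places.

PN ≈ 0.502

p₁ = P(outcome | exposed) = 548/2526 = 0.21694
p₀ = P(outcome | unexposed) = 266/2462 = 0.10804
Under exogeneity and monotonicity, PN = (p₁ − p₀)/p₁.
PN = (0.21694 − 0.10804) / 0.21694 ≈ 0.5020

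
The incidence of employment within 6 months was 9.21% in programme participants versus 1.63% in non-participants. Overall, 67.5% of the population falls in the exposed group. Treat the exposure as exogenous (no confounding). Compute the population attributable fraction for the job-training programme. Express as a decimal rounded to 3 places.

PAF ≈ 0.758

p₁ = 0.0921, p₀ = 0.0163.
Overall risk P(Y=1) = π·p₁ + (1−π)·p₀ = 0.675×0.0921 + 0.325×0.0163 = 0.067465.
Under exogeneity, PAF = [P(Y=1) − p₀] / P(Y=1).
PAF = (0.067465 − 0.0163) / 0.067465 ≈ 0.7584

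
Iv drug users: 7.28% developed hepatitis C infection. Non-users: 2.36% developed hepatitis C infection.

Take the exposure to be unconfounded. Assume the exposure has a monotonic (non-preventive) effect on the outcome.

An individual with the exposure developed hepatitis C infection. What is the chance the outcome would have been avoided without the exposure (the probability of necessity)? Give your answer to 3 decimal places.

p₁ = 0.0728, p₀ = 0.0236.
Under exogeneity and monotonicity, PN = (p₁ − p₀) / p₁.
PN = (0.0728 − 0.0236) / 0.0728 = 0.0492 / 0.0728 ≈ 0.6758

PN ≈ 0.676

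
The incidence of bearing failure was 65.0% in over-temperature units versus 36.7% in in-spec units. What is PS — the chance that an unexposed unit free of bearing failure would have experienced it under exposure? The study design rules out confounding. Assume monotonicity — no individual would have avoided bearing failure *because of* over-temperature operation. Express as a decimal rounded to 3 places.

p₁ = 0.65, p₀ = 0.367.
Under exogeneity and monotonicity, PS = (p₁ − p₀) / (1 − p₀).
PS = (0.65 − 0.367) / (1 − 0.367) = 0.283 / 0.633 ≈ 0.4471

PS ≈ 0.447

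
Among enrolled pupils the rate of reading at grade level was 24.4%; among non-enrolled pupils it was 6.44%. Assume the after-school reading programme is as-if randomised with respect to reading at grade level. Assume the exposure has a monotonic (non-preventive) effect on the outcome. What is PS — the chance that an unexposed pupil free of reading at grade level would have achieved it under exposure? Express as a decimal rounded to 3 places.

PS ≈ 0.192

p₁ = 0.244, p₀ = 0.0644.
Under exogeneity and monotonicity, PS = (p₁ − p₀) / (1 − p₀).
PS = (0.244 − 0.0644) / (1 − 0.0644) = 0.1796 / 0.9356 ≈ 0.1920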